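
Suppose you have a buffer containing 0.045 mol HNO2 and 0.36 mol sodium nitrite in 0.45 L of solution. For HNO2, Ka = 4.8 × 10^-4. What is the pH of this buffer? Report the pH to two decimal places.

pKa = −log(4.8 × 10^-4) = 3.319
pH = pKa + log([A⁻]/[HA]) = 3.319 + log(0.36/0.045)
pH = 3.319 + (+0.903) = 4.22

pH = 4.22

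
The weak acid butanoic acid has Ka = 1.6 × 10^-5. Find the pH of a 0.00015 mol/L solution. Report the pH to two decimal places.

CH3(CH2)2COOH ⇌ CH3(CH2)2COO- + H+
From the ICE table, Ka = [H+]²/(0.00015 − [H+]) = 1.6 × 10^-5.
Here C₀/Ka ≈ 9.38, so the small-[H+] approximation fails. Use the quadratic:
[H+] = [−1.6e-05 + √(1.6e-05² + 9.6e-09)]/2 = 4.16 × 10^-5 M
pH = −log(4.16 × 10^-5) = 4.38

pH = 4.38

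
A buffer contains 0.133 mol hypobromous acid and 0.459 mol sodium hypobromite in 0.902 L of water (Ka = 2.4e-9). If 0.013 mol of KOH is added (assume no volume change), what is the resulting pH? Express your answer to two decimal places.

OH- converts HOBr to OBr-: HOBr → 0.12 mol, OBr- → 0.472 mol.
pKa = −log(2.4 × 10^-9) = 8.620
pH = pKa + log([A⁻]/[HA]) = 8.620 + log(0.472/0.12) = 8.620 +0.595

pH = 9.21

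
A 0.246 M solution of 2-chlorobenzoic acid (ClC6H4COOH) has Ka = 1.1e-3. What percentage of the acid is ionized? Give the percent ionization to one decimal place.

6.5%

ClC6H4COOH ⇌ ClC6H4COO- + H+; let x = [H+] at equilibrium.
Ka = x²/(C₀ − x); solving the quadratic gives x = 1.59 × 10^-2 M.
% ionization = x/C₀ × 100% = 1.59 × 10^-2/0.246 × 100% = 6.5%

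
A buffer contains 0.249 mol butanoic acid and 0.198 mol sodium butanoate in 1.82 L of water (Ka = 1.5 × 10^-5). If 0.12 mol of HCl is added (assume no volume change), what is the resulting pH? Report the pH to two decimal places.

pH = 4.15

After neutralization: n(CH3(CH2)2COOH) = 0.369 mol, n(CH3(CH2)2COO-) = 0.078 mol.
pKa = −log(1.5 × 10^-5) = 4.824
Henderson–Hasselbalch with mole ratio 0.078/0.369: pH = 4.824 + (-0.675)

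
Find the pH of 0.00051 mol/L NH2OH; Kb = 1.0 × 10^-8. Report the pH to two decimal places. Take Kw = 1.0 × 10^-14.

NH2OH + H2O ⇌ NH3OH+ + OH-
From the ICE table, Kb = x²/(0.00051 − x) = 1.0 × 10^-8.
Since Kb ≪ C₀, x ≈ √(Kb·C₀) = 2.26 × 10^-6 M.
pOH = 5.65, so pH = 14.00 − pOH = 8.35

pH = 8.35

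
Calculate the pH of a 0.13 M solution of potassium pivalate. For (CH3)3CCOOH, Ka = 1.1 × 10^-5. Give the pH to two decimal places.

pH = 9.04

(CH3)3CCOO- is the conjugate base of the weak acid (CH3)3CCOOH.
Kb = Kw/Ka = 1.0×10^-14 / 1.1 × 10^-5 = 9.09 × 10^-10
From the ICE table, Kb = [OH-]²/(0.13 − [OH-]) = 9.09 × 10^-10.
Neglecting [OH-] in the denominator: [OH-] = √(9.09 × 10^-10 × 0.13) = 1.09 × 10^-5 M
pOH = −log(1.09 × 10^-5) = 4.96; pH = 14.00 − 4.96 = 9.04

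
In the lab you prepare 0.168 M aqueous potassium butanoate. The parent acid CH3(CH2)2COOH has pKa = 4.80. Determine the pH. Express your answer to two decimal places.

CH3(CH2)2COO- is the conjugate base of the weak acid CH3(CH2)2COOH.
Ka = 10^(−4.80) = 1.58 × 10^-5
Kb = Kw/Ka = 1.0×10^-14 / 1.58 × 10^-5 = 6.33 × 10^-10
From the ICE table, Kb = [OH-]²/(0.168 − [OH-]) = 6.33 × 10^-10.
Since Kb ≪ C₀, [OH-] ≈ √(Kb·C₀) = 1.03 × 10^-5 M.
Check: 0.0061% ionized — well under 5%, approximation valid.
pOH = 4.99, so pH = 14.00 − pOH = 9.01

pH = 9.01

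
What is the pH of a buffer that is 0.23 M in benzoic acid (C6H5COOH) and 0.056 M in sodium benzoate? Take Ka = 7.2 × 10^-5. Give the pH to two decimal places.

pKa = −log(7.2 × 10^-5) = 4.143
pH = pKa + log([A⁻]/[HA]) = 4.143 + log(0.056/0.23)
pH = 4.143 + (-0.614) = 3.53

pH = 3.53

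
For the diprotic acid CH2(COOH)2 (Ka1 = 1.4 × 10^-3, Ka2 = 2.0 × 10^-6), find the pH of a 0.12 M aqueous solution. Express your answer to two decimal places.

pH = 1.91

Ka1 ≫ Ka2, so treat the first dissociation as the only significant source of H+.
Ka1 = x²/(0.12 − x) = 1.4 × 10^-3
Solving the quadratic: x = (−Ka1 + √(Ka1² + 4·Ka1·C₀))/2 = 1.23 × 10^-2 M
pH = −log(1.23 × 10^-2) = 1.91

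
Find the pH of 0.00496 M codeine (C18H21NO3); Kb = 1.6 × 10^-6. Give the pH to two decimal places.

pH = 9.95

C18H21NO3 + H2O ⇌ C18H22NO3+ + OH-
Kb = [OH-]²/(0.00496 − [OH-]) = 1.6 × 10^-6
Neglecting [OH-] in the denominator: [OH-] = √(1.6 × 10^-6 × 0.00496) = 8.91 × 10^-5 M
Check: 1.8% ionized — well under 5%, approximation valid.
pOH = −log(8.91 × 10^-5) = 4.05; pH = 14.00 − 4.05 = 9.95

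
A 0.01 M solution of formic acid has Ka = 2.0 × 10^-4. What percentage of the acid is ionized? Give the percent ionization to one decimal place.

13.2%

HCOOH ⇌ HCOO- + H+; let x = [H+] at equilibrium.
Solve x² + 0.0002x − 2e-06 = 0 → x = 1.32 × 10^-3 M
% ionization = x/C₀ × 100% = 1.32 × 10^-3/0.01 × 100% = 13.2%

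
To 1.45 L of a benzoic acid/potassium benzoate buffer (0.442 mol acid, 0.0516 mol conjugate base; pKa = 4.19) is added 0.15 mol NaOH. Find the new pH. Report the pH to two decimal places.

OH- converts C6H5COOH to C6H5COO-: C6H5COOH → 0.292 mol, C6H5COO- → 0.202 mol.
pH = pKa + log([A⁻]/[HA]) = 4.19 + log(0.202/0.292) = 4.19 -0.160

pH = 4.03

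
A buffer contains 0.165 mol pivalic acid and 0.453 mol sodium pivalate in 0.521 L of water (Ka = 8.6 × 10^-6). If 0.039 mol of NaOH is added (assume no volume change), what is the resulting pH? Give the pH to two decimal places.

OH- converts (CH3)3CCOOH to (CH3)3CCOO-: (CH3)3CCOOH → 0.126 mol, (CH3)3CCOO- → 0.492 mol.
pKa = −log(8.6 × 10^-6) = 5.066
Henderson–Hasselbalch with mole ratio 0.492/0.126: pH = 5.066 + (+0.592)

pH = 5.66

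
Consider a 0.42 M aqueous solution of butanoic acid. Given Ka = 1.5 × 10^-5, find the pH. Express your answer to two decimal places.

pH = 2.60

CH3(CH2)2COOH ⇌ CH3(CH2)2COO- + H+
Ka = [H+]²/(0.42 − [H+]) = 1.5 × 10^-5
Assume [H+] ≪ 0.42: [H+] ≈ √(1.5 × 10^-5 × 0.42) = 2.51 × 10^-3 M
Check: 0.6% ionized — well under 5%, approximation valid.
pH = −log[H+] = −log(2.51 × 10^-3) = 2.60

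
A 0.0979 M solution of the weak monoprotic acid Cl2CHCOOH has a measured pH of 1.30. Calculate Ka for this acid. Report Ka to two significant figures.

[H+] = 10^(-1.30) = 5.01 × 10^-2 M
At equilibrium [HA] = 0.0979 − 5.01 × 10^-2 = 4.78 × 10^-2 M
Ka = [H+][A-]/[HA] = (5.01 × 10^-2)² / 4.78 × 10^-2 = 5.3 × 10^-2

Ka = 5.3 × 10^-2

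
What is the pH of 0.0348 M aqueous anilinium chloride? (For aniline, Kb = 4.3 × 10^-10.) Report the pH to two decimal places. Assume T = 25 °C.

C6H5NH3+ is the conjugate acid of the weak base C6H5NH2.
Ka = Kw/Kb = 1.0×10^-14 / 4.3 × 10^-10 = 2.33 × 10^-5
Ka = [H+]²/(0.0348 − [H+]) = 2.33 × 10^-5
Since Ka ≪ C₀, [H+] ≈ √(Ka·C₀) = 9.00 × 10^-4 M.
([H+]/C₀ = 2.6% < 5%, so the approximation holds.)
pH = −log[H+] = −log(9.00 × 10^-4) = 3.05

pH = 3.05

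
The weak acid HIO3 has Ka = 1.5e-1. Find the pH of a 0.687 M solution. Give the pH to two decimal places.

HIO3 ⇌ IO3- + H+
From the ICE table, Ka = [H+]²/(0.687 − [H+]) = 1.5 × 10^-1.
The 5% rule fails; solving [H+]² + Ka·[H+] − Ka·C₀ = 0 exactly:
[H+] = [−0.15 + √(0.15² + 0.412)]/2 = 2.55 × 10^-1 M
pH = −log(2.55 × 10^-1) = 0.59

pH = 0.59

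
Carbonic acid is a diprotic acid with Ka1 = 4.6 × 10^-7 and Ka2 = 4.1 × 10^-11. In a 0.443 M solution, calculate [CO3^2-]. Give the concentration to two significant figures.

First ionization gives [H+] ≈ [HCO3-] = 4.51 × 10^-4 M.
Second step: Ka2 = [H+][CO3^2-]/[HCO3-] ≈ [CO3^2-] (since [H+] ≈ [HCO3-]).
So [CO3^2-] ≈ Ka2.

4.1 × 10^-11 M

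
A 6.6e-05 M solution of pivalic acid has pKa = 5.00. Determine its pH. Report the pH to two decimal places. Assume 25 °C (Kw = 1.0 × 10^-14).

(CH3)3CCOOH ⇌ (CH3)3CCOO- + H+
Ka = 10^(−5.00) = 1.00 × 10^-5
From the ICE table, Ka = [H+]²/(6.6e-05 − [H+]) = 1.00 × 10^-5.
[H+] is not negligible relative to C₀; solve [H+]² + 1e-05·[H+] − 6.6e-10 = 0.
[H+] = [−1e-05 + √(1e-05² + 2.64e-09)]/2 = 2.12 × 10^-5 M
pH = −log(2.12 × 10^-5) = 4.67

pH = 4.67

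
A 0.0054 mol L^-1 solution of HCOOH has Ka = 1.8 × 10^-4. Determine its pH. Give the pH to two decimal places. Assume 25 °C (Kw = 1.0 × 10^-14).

pH = 3.05

HCOOH ⇌ HCOO- + H+
Ka = [H+]²/(0.0054 − [H+]) = 1.8 × 10^-4
[H+] is not negligible relative to C₀; solve [H+]² + 0.00018·[H+] − 9.72e-07 = 0.
[H+] = (−Ka + √(Ka² + 4·Ka·C₀))/2 = 9.00 × 10^-4 M
pH = −log[H+] = −log(9.00 × 10^-4) = 3.05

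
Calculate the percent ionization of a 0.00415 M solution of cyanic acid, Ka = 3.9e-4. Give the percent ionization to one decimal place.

HOCN ⇌ OCN- + H+; let x = [H+] at equilibrium.
Ka = x²/(C₀ − x); solving the quadratic gives x = 1.09 × 10^-3 M.
% ionization = x/C₀ × 100% = 1.09 × 10^-3/0.00415 × 100% = 26.3%

26.3%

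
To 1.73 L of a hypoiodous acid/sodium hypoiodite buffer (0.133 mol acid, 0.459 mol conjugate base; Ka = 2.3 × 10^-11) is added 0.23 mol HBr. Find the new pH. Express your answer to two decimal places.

pH = 10.44

Added H+ converts OI- to HOI: HOI → 0.363 mol, OI- → 0.229 mol.
pKa = −log(2.3 × 10^-11) = 10.638
pH = pKa + log([A⁻]/[HA]) = 10.638 + log(0.229/0.363) = 10.638 -0.200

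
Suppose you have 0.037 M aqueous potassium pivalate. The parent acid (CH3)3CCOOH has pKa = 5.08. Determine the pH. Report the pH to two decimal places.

(CH3)3CCOO- is the conjugate base of the weak acid (CH3)3CCOOH.
Ka = 10^(−5.08) = 8.32 × 10^-6
Kb = Kw/Ka = 1.0×10^-14 / 8.32 × 10^-6 = 1.20 × 10^-9
Kb = [OH-]²/(0.037 − [OH-]) = 1.20 × 10^-9
Assume [OH-] ≪ 0.037: [OH-] ≈ √(1.20 × 10^-9 × 0.037) = 6.66 × 10^-6 M
([OH-]/C₀ = 0.018% < 5%, so the approximation holds.)
pOH = 5.18, so pH = 14.00 − pOH = 8.82

pH = 8.82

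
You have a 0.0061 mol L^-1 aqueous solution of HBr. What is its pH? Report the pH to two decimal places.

HBr is a strong acid and dissociates completely, so [H+] = 0.0061 M.
pH = -log(0.0061) = 2.21

pH = 2.21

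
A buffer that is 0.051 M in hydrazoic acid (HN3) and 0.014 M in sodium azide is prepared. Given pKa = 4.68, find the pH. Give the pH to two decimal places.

pH = pKa + log([A⁻]/[HA]) = 4.68 + log(0.014/0.051)
pH = 4.68 + (-0.561) = 4.12

pH = 4.12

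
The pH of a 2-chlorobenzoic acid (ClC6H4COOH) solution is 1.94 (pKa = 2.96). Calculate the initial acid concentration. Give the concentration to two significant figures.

[H+] = 10^(-1.94) = 1.15 × 10^-2 M = x
Ka = 10^(−2.96) = 1.10 × 10^-3
Ka = x²/(C₀ − x) ⇒ C₀ = x + x²/Ka
C₀ = 1.15 × 10^-2 + (1.15 × 10^-2)²/(1.10 × 10^-3) = 1.32 × 10^-1 M

C₀ = 1.3 × 10^-1 M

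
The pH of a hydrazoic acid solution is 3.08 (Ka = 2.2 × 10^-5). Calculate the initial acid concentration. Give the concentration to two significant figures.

C₀ = 3.2 × 10^-2 M

[H+] = 10^(-3.08) = 8.32 × 10^-4 M = x
Ka = x²/(C₀ − x) ⇒ C₀ = x + x²/Ka
C₀ = 8.32 × 10^-4 + (8.32 × 10^-4)²/(2.2 × 10^-5) = 3.23 × 10^-2 M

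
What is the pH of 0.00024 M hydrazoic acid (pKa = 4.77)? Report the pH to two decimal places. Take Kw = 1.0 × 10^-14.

HN3 ⇌ N3- + H+
Ka = 10^(−4.77) = 1.70 × 10^-5
Ka = [H+]²/(0.00024 − [H+]) = 1.70 × 10^-5
Here C₀/Ka ≈ 14.1, so the small-[H+] approximation fails. Use the quadratic:
[H+] = [−1.7e-05 + √(1.7e-05² + 1.63e-08)]/2 = 5.59 × 10^-5 M
pH = −log(5.59 × 10^-5) = 4.25

pH = 4.25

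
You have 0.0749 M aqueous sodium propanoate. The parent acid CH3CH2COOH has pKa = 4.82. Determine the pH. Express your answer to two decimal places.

CH3CH2COO- is the conjugate base of the weak acid CH3CH2COOH.
Ka = 10^(−4.82) = 1.51 × 10^-5
Kb = Kw/Ka = 1.0×10^-14 / 1.51 × 10^-5 = 6.62 × 10^-10
Kb = x²/(0.0749 − x) = 6.62 × 10^-10
Neglecting x in the denominator: x = √(6.62 × 10^-10 × 0.0749) = 7.04 × 10^-6 M
Check: 0.0094% ionized — well under 5%, approximation valid.
pOH = 5.15, so pH = 14.00 − pOH = 8.85

pH = 8.85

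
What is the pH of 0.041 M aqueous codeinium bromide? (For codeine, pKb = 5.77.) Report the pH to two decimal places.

C18H22NO3+ is the conjugate acid of the weak base C18H21NO3.
Kb = 10^(−5.77) = 1.70 × 10^-6
Ka = Kw/Kb = 1.0×10^-14 / 1.70 × 10^-6 = 5.88 × 10^-9
Ka = x²/(0.041 − x) = 5.88 × 10^-9
Neglecting x in the denominator: x = √(5.88 × 10^-9 × 0.041) = 1.55 × 10^-5 M
Check: 0.038% ionized — well under 5%, approximation valid.
pH = −log[H+] = −log(1.55 × 10^-5) = 4.81

pH = 4.81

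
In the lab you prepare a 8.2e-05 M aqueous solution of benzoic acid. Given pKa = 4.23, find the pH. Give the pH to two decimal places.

pH = 4.34

C6H5COOH ⇌ C6H5COO- + H+
Ka = 10^(−4.23) = 5.89 × 10^-5
Ka = x²/(8.2e-05 − x) = 5.89 × 10^-5
The 5% rule fails; solving x² + Ka·x − Ka·C₀ = 0 exactly:
x = (−Ka + √(Ka² + 4·Ka·C₀))/2 = 4.60 × 10^-5 M
pH = −log(4.60 × 10^-5) = 4.34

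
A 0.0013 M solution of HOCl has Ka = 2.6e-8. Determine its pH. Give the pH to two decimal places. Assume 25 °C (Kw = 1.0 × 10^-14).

HOCl ⇌ OCl- + H+
From the ICE table, Ka = x²/(0.0013 − x) = 2.6 × 10^-8.
Since Ka ≪ C₀, x ≈ √(Ka·C₀) = 5.81 × 10^-6 M.
Check: 0.45% ionized — well under 5%, approximation valid.
pH = −log(5.81 × 10^-6) = 5.24

pH = 5.24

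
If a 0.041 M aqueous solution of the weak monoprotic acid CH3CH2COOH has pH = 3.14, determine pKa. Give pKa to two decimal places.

pKa = 4.89

[H+] = 10^(-3.14) = 7.24 × 10^-4 M
At equilibrium [HA] = 0.041 − 7.24 × 10^-4 = 4.03 × 10^-2 M
Ka = [H+][A-]/[HA] = (7.24 × 10^-4)² / 4.03 × 10^-2 = 1.30 × 10^-5
pKa = -log(1.30 × 10^-5) = 4.89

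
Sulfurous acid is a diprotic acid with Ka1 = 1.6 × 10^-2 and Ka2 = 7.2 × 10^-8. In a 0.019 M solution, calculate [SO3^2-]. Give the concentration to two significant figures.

7.2 × 10^-8 M

First ionization gives [H+] ≈ [HSO3-] = 1.12 × 10^-2 M.
Second step: Ka2 = [H+][SO3^2-]/[HSO3-] ≈ [SO3^2-] (since [H+] ≈ [HSO3-]).
So [SO3^2-] ≈ Ka2.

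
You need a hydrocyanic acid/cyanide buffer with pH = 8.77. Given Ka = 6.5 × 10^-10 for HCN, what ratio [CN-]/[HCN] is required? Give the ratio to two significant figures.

pKa = -log(6.5 × 10^-10) = 9.187
pH = pKa + log(r) ⇒ log(r) = 8.77 − 9.187 = -0.417
r = [CN-]/[HCN] = 10^(-0.417) = 0.383

ratio = 0.38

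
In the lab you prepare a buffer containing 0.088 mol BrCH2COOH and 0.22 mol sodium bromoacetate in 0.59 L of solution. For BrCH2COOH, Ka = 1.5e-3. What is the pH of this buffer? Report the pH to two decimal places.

pH = 3.22

pKa = −log(1.5 × 10^-3) = 2.824
Henderson–Hasselbalch: pH = pKa + log([BrCH2COO-]/[BrCH2COOH]) = 2.824 + log(0.22/0.088)
pH = 2.824 + (+0.398) = 3.22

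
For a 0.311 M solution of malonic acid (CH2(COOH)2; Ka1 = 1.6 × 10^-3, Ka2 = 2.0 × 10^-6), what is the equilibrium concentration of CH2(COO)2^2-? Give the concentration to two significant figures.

2.0 × 10^-6 M

First ionization gives [H+] ≈ [CH2(COOH)COO-] = 2.15 × 10^-2 M.
Second step: Ka2 = [H+][CH2(COO)2^2-]/[CH2(COOH)COO-] ≈ [CH2(COO)2^2-] (since [H+] ≈ [CH2(COOH)COO-]).
So [CH2(COO)2^2-] ≈ Ka2.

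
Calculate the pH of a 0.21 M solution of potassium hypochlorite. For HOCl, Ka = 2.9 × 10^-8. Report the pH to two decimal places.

OCl- is the conjugate base of the weak acid HOCl.
Kb = Kw/Ka = 1.0×10^-14 / 2.9 × 10^-8 = 3.45 × 10^-7
Kb = [OH-]²/(0.21 − [OH-]) = 3.45 × 10^-7
Neglecting [OH-] in the denominator: [OH-] = √(3.45 × 10^-7 × 0.21) = 2.69 × 10^-4 M
Check: 0.13% ionized — well under 5%, approximation valid.
pOH = −log(2.69 × 10^-4) = 3.57; pH = 14.00 − 3.57 = 10.43

pH = 10.43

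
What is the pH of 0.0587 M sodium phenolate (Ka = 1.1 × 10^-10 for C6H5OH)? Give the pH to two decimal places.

C6H5O- is the conjugate base of the weak acid C6H5OH.
Kb = Kw/Ka = 1.0×10^-14 / 1.1 × 10^-10 = 9.09 × 10^-5
From the ICE table, Kb = x²/(0.0587 − x) = 9.09 × 10^-5.
Since Kb ≪ C₀, x ≈ √(Kb·C₀) = 2.31 × 10^-3 M.
pOH = 2.64, so pH = 14.00 − pOH = 11.36

pH = 11.36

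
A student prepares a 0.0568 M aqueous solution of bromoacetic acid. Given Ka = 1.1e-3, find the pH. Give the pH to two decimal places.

BrCH2COOH ⇌ BrCH2COO- + H+
Ka = [H+]²/(0.0568 − [H+]) = 1.1 × 10^-3
The 5% rule fails; solving [H+]² + Ka·[H+] − Ka·C₀ = 0 exactly:
[H+] = [−0.0011 + √(0.0011² + 0.00025)]/2 = 7.37 × 10^-3 M
pH = −log[H+] = −log(7.37 × 10^-3) = 2.13

pH = 2.13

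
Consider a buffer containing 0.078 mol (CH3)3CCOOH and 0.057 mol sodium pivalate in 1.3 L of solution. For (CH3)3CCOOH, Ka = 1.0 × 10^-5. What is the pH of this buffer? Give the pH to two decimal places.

pH = 4.86

pKa = −log(1.0 × 10^-5) = 5.000
Using pH = pKa + log([base]/[acid]) with [base]/[acid] = 0.057/0.078:
pH = 5.000 + (-0.136) = 4.86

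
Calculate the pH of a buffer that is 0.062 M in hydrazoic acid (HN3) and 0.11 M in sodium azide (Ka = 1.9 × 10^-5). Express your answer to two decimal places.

pKa = −log(1.9 × 10^-5) = 4.721
Henderson–Hasselbalch: pH = pKa + log([N3-]/[HN3]) = 4.721 + log(0.11/0.062)
pH = 4.721 + (+0.249) = 4.97

pH = 4.97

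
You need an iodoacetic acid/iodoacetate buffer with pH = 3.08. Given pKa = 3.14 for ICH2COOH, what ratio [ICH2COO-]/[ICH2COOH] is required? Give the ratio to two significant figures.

ratio = 0.87

pH = pKa + log(r) ⇒ log(r) = 3.08 − 3.14 = -0.06
r = [ICH2COO-]/[ICH2COOH] = 10^(-0.06) = 0.871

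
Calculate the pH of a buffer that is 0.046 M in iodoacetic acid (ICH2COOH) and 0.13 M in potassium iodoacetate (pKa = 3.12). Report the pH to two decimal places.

pH = pKa + log([A⁻]/[HA]) = 3.12 + log(0.13/0.046)
pH = 3.12 + (+0.451) = 3.57

pH = 3.57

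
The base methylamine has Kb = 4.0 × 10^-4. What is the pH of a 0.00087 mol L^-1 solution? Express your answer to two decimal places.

CH3NH2 + H2O ⇌ CH3NH3+ + OH-
Kb = [OH-]²/(0.00087 − [OH-]) = 4.0 × 10^-4
Here C₀/Kb ≈ 2.17, so the small-[OH-] approximation fails. Use the quadratic:
[OH-] = [−0.0004 + √(0.0004² + 1.39e-06)]/2 = 4.23 × 10^-4 M
pOH = 3.37, so pH = 14.00 − pOH = 10.63

pH = 10.63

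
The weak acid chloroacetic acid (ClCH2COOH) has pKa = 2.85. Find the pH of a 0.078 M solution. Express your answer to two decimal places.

ClCH2COOH ⇌ ClCH2COO- + H+
Ka = 10^(−2.85) = 1.41 × 10^-3
Let x = [H+] at equilibrium. Ka = x²/(0.078 − x).
x is not negligible relative to C₀; solve x² + 0.00141·x − 0.00011 = 0.
x = (−Ka + √(Ka² + 4·Ka·C₀))/2 = 9.81 × 10^-3 M
pH = −log[H+] = −log(9.81 × 10^-3) = 2.01

pH = 2.01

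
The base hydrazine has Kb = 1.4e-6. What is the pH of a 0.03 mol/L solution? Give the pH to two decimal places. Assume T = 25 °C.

N2H4 + H2O ⇌ N2H5+ + OH-
Kb = [OH-]²/(0.03 − [OH-]) = 1.4 × 10^-6
Assume [OH-] ≪ 0.03: [OH-] ≈ √(1.4 × 10^-6 × 0.03) = 2.05 × 10^-4 M
pOH = 3.69, so pH = 14.00 − pOH = 10.31

pH = 10.31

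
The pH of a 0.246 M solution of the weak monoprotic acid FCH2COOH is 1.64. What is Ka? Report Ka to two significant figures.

Ka = 2.4 × 10^-3

[H+] = 10^(-1.64) = 2.29 × 10^-2 M
At equilibrium [HA] = 0.246 − 2.29 × 10^-2 = 2.23 × 10^-1 M
Ka = [H+][A-]/[HA] = (2.29 × 10^-2)² / 2.23 × 10^-1 = 2.4 × 10^-3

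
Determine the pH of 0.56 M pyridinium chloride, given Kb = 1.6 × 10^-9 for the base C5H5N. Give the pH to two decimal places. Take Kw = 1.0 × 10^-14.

C5H5NH+ is the conjugate acid of the weak base C5H5N.
Ka = Kw/Kb = 1.0×10^-14 / 1.6 × 10^-9 = 6.25 × 10^-6
From the ICE table, Ka = x²/(0.56 − x) = 6.25 × 10^-6.
Assume x ≪ 0.56: x ≈ √(6.25 × 10^-6 × 0.56) = 1.87 × 10^-3 M
(x/C₀ = 0.33% < 5%, so the approximation holds.)
pH = −log[H+] = −log(1.87 × 10^-3) = 2.73

pH = 2.73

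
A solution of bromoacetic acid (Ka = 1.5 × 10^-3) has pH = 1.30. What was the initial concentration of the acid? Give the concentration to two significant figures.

[H+] = 10^(-1.30) = 5.01 × 10^-2 M = x
Ka = x²/(C₀ − x) ⇒ C₀ = x + x²/Ka
C₀ = 5.01 × 10^-2 + (5.01 × 10^-2)²/(1.5 × 10^-3) = 1.72 M

C₀ = 1.7 M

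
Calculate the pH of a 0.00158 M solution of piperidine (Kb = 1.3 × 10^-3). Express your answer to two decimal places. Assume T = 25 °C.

C5H10NH + H2O ⇌ C5H10NH2+ + OH-
From the ICE table, Kb = [OH-]²/(0.00158 − [OH-]) = 1.3 × 10^-3.
[OH-] is not negligible relative to C₀; solve [OH-]² + 0.0013·[OH-] − 2.05e-06 = 0.
[OH-] = [−0.0013 + √(0.0013² + 8.22e-06)]/2 = 9.24 × 10^-4 M
pOH = −log(9.24 × 10^-4) = 3.03; pH = 14.00 − 3.03 = 10.97

pH = 10.97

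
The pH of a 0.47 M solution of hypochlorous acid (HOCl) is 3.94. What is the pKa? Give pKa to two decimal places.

pKa = 7.55

[H+] = 10^(-3.94) = 1.15 × 10^-4 M
At equilibrium [HA] = 0.47 − 1.15 × 10^-4 = 4.70 × 10^-1 M
Ka = [H+][A-]/[HA] = (1.15 × 10^-4)² / 4.70 × 10^-1 = 2.81 × 10^-8
pKa = -log(2.81 × 10^-8) = 7.55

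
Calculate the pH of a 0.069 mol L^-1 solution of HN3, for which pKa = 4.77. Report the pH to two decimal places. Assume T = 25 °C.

HN3 ⇌ N3- + H+
Ka = 10^(−4.77) = 1.70 × 10^-5
From the ICE table, Ka = x²/(0.069 − x) = 1.70 × 10^-5.
Assume x ≪ 0.069: x ≈ √(1.70 × 10^-5 × 0.069) = 1.08 × 10^-3 M
Check: 1.6% ionized — well under 5%, approximation valid.
pH = −log[H+] = −log(1.08 × 10^-3) = 2.97

pH = 2.97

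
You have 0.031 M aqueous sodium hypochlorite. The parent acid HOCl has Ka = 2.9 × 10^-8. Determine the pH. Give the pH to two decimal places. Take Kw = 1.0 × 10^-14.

OCl- is the conjugate base of the weak acid HOCl.
Kb = Kw/Ka = 1.0×10^-14 / 2.9 × 10^-8 = 3.45 × 10^-7
From the ICE table, Kb = x²/(0.031 − x) = 3.45 × 10^-7.
Since Kb ≪ C₀, x ≈ √(Kb·C₀) = 1.03 × 10^-4 M.
(x/C₀ = 0.33% < 5%, so the approximation holds.)
pOH = 3.99, so pH = 14.00 − pOH = 10.01

pH = 10.01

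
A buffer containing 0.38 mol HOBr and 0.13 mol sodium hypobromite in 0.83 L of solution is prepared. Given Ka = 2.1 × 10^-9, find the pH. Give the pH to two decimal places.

pKa = −log(2.1 × 10^-9) = 8.678
Using pH = pKa + log([base]/[acid]) with [base]/[acid] = 0.13/0.38:
pH = 8.678 + (-0.466) = 8.21

pH = 8.21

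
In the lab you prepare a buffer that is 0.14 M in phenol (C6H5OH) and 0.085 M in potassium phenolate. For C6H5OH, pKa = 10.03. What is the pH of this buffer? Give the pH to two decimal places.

pH = pKa + log([A⁻]/[HA]) = 10.03 + log(0.085/0.14)
pH = 10.03 + (-0.217) = 9.81

pH = 9.81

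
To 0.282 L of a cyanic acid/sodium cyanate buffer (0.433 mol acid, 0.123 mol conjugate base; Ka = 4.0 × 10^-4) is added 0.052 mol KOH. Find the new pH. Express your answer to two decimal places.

OH- converts HOCN to OCN-: HOCN → 0.381 mol, OCN- → 0.175 mol.
pKa = −log(4.0 × 10^-4) = 3.398
pH = pKa + log([A⁻]/[HA]) = 3.398 + log(0.175/0.381) = 3.398 -0.338

pH = 3.06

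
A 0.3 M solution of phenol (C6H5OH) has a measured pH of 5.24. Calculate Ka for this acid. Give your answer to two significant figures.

Ka = 1.1 × 10^-10

[H+] = 10^(-5.24) = 5.75 × 10^-6 M
At equilibrium [HA] = 0.3 − 5.75 × 10^-6 = 3.00 × 10^-1 M
Ka = [H+][A-]/[HA] = (5.75 × 10^-6)² / 3.00 × 10^-1 = 1.1 × 10^-10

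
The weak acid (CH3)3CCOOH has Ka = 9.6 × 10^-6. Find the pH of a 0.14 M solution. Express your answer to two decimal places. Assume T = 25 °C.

pH = 2.94

(CH3)3CCOOH ⇌ (CH3)3CCOO- + H+
Ka = [H+]²/(0.14 − [H+]) = 9.6 × 10^-6
Assume [H+] ≪ 0.14: [H+] ≈ √(9.6 × 10^-6 × 0.14) = 1.16 × 10^-3 M
([H+]/C₀ = 0.83% < 5%, so the approximation holds.)
pH = −log(1.16 × 10^-3) = 2.94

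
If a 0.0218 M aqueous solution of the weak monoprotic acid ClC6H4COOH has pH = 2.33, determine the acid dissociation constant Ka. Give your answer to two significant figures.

Ka = 1.3 × 10^-3

[H+] = 10^(-2.33) = 4.68 × 10^-3 M
At equilibrium [HA] = 0.0218 − 4.68 × 10^-3 = 1.71 × 10^-2 M
Ka = [H+][A-]/[HA] = (4.68 × 10^-3)² / 1.71 × 10^-2 = 1.3 × 10^-3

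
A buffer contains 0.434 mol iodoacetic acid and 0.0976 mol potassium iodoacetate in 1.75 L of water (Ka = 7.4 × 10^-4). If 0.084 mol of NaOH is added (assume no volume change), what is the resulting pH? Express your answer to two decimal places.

pH = 2.85

OH- converts ICH2COOH to ICH2COO-: ICH2COOH → 0.35 mol, ICH2COO- → 0.182 mol.
pKa = −log(7.4 × 10^-4) = 3.131
pH = pKa + log(n_ICH2COO-/n_ICH2COOH) = 3.131 + log(0.182/0.35) = 3.131 + (-0.284)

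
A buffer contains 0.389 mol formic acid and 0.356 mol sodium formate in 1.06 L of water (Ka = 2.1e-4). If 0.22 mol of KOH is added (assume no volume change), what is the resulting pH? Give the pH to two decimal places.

pH = 4.21

OH- converts HCOOH to HCOO-: HCOOH → 0.169 mol, HCOO- → 0.576 mol.
pKa = −log(2.1 × 10^-4) = 3.678
Henderson–Hasselbalch with mole ratio 0.576/0.169: pH = 3.678 + (+0.533)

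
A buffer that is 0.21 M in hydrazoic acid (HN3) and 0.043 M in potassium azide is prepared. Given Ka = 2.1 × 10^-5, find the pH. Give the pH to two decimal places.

pH = 3.99

pKa = −log(2.1 × 10^-5) = 4.678
Using pH = pKa + log([base]/[acid]) with [base]/[acid] = 0.043/0.21:
pH = 4.678 + (-0.689) = 3.99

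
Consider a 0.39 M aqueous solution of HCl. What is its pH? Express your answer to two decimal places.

HCl is a strong acid and dissociates completely, so [H+] = 0.39 M.
pH = -log(0.39) = 0.41

pH = 0.41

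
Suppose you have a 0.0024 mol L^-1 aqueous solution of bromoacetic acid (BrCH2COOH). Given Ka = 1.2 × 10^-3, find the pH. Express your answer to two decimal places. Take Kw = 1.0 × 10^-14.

BrCH2COOH ⇌ BrCH2COO- + H+
Ka = [H+]²/(0.0024 − [H+]) = 1.2 × 10^-3
Here C₀/Ka ≈ 2, so the small-[H+] approximation fails. Use the quadratic:
[H+] = (−Ka + √(Ka² + 4·Ka·C₀))/2 = 1.20 × 10^-3 M
pH = −log(1.20 × 10^-3) = 2.92

pH = 2.92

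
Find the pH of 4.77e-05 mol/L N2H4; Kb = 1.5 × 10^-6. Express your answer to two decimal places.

N2H4 + H2O ⇌ N2H5+ + OH-
Kb = [OH-]²/(4.77e-05 − [OH-]) = 1.5 × 10^-6
The 5% rule fails; solving [OH-]² + Kb·[OH-] − Kb·C₀ = 0 exactly:
[OH-] = [−1.5e-06 + √(1.5e-06² + 2.86e-10)]/2 = 7.74 × 10^-6 M
pOH = 5.11, so pH = 14.00 − pOH = 8.89

pH = 8.89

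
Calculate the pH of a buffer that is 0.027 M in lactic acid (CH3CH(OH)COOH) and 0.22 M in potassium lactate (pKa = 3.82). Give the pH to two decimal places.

pH = 4.73

Henderson–Hasselbalch: pH = pKa + log([CH3CH(OH)COO-]/[CH3CH(OH)COOH]) = 3.82 + log(0.22/0.027)
pH = 3.82 + (+0.911) = 4.73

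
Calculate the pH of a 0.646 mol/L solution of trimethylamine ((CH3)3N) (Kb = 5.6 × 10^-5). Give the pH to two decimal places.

pH = 11.78

(CH3)3N + H2O ⇌ (CH3)3NH+ + OH-
From the ICE table, Kb = [OH-]²/(0.646 − [OH-]) = 5.6 × 10^-5.
Assume [OH-] ≪ 0.646: [OH-] ≈ √(5.6 × 10^-5 × 0.646) = 6.01 × 10^-3 M
pOH = 2.22, so pH = 14.00 − pOH = 11.78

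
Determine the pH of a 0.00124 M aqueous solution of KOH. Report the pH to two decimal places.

KOH is a strong base; [OH-] = 0.00124 M.
pOH = -log(0.00124) = 2.91
pH = 14.00 - 2.91 = 11.09

pH = 11.09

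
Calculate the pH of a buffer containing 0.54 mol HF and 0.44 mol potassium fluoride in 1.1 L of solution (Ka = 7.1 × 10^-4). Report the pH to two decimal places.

pKa = −log(7.1 × 10^-4) = 3.149
Henderson–Hasselbalch: pH = pKa + log([F-]/[HF]) = 3.149 + log(0.44/0.54)
pH = 3.149 + (-0.089) = 3.06

pH = 3.06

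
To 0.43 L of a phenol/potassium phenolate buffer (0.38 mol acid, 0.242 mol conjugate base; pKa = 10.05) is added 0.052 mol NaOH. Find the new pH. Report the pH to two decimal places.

pH = 10.00

OH- converts C6H5OH to C6H5O-: C6H5OH → 0.328 mol, C6H5O- → 0.294 mol.
pH = pKa + log([A⁻]/[HA]) = 10.05 + log(0.294/0.328) = 10.05 -0.048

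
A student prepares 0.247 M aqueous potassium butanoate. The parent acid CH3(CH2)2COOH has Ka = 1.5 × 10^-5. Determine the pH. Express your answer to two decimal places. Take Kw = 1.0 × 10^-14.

CH3(CH2)2COO- is the conjugate base of the weak acid CH3(CH2)2COOH.
Kb = Kw/Ka = 1.0×10^-14 / 1.5 × 10^-5 = 6.67 × 10^-10
Kb = [OH-]²/(0.247 − [OH-]) = 6.67 × 10^-10
Neglecting [OH-] in the denominator: [OH-] = √(6.67 × 10^-10 × 0.247) = 1.28 × 10^-5 M
([OH-]/C₀ = 0.0052% < 5%, so the approximation holds.)
pOH = −log(1.28 × 10^-5) = 4.89; pH = 14.00 − 4.89 = 9.11

pH = 9.11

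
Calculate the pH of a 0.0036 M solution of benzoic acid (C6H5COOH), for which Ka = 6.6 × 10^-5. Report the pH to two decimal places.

pH = 3.34

C6H5COOH ⇌ C6H5COO- + H+
Let x = [H+] at equilibrium. Ka = x²/(0.0036 − x).
x is not negligible relative to C₀; solve x² + 6.6e-05·x − 2.38e-07 = 0.
x = (−Ka + √(Ka² + 4·Ka·C₀))/2 = 4.56 × 10^-4 M
pH = −log(4.56 × 10^-4) = 3.34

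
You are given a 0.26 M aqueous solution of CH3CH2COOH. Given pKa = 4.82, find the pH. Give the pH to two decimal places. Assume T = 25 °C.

CH3CH2COOH ⇌ CH3CH2COO- + H+
Ka = 10^(−4.82) = 1.51 × 10^-5
Let x = [H+] at equilibrium. Ka = x²/(0.26 − x).
Assume x ≪ 0.26: x ≈ √(1.51 × 10^-5 × 0.26) = 1.98 × 10^-3 M
pH = −log[H+] = −log(1.98 × 10^-3) = 2.70

pH = 2.70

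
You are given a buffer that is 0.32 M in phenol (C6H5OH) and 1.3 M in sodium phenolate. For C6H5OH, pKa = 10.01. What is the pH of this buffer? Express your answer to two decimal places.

pH = 10.62

pH = pKa + log([A⁻]/[HA]) = 10.01 + log(1.3/0.32)
pH = 10.01 + (+0.609) = 10.62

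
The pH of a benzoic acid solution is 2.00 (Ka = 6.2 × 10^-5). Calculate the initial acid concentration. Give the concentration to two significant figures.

C₀ = 1.6 M

[H+] = 10^(-2.00) = 1.00 × 10^-2 M = x
Ka = x²/(C₀ − x) ⇒ C₀ = x + x²/Ka
C₀ = 1.00 × 10^-2 + (1.00 × 10^-2)²/(6.2 × 10^-5) = 1.62 M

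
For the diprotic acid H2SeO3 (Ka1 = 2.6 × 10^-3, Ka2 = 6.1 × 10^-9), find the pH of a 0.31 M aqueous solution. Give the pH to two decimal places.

pH = 1.57

Ka1 ≫ Ka2, so treat the first dissociation as the only significant source of H+.
Ka1 = x²/(0.31 − x) = 2.6 × 10^-3
Solving the quadratic: x = (−Ka1 + √(Ka1² + 4·Ka1·C₀))/2 = 2.71 × 10^-2 M
pH = −log(2.71 × 10^-2) = 1.57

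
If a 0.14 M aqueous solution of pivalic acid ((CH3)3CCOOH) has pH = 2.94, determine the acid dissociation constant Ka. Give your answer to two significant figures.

Ka = 9.5 × 10^-6

[H+] = 10^(-2.94) = 1.15 × 10^-3 M
At equilibrium [HA] = 0.14 − 1.15 × 10^-3 = 1.39 × 10^-1 M
Ka = [H+][A-]/[HA] = (1.15 × 10^-3)² / 1.39 × 10^-1 = 9.5 × 10^-6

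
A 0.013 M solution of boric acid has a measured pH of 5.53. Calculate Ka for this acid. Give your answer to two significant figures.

[H+] = 10^(-5.53) = 2.95 × 10^-6 M
At equilibrium [HA] = 0.013 − 2.95 × 10^-6 = 1.30 × 10^-2 M
Ka = [H+][A-]/[HA] = (2.95 × 10^-6)² / 1.30 × 10^-2 = 6.7 × 10^-10

Ka = 6.7 × 10^-10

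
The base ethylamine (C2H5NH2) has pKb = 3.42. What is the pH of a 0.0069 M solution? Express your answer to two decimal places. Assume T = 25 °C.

pH = 11.16

C2H5NH2 + H2O ⇌ C2H5NH3+ + OH-
Kb = 10^(−3.42) = 3.80 × 10^-4
Let x = [OH-] at equilibrium. Kb = x²/(0.0069 − x).
Here C₀/Kb ≈ 18.2, so the small-x approximation fails. Use the quadratic:
x = (−Kb + √(Kb² + 4·Kb·C₀))/2 = 1.44 × 10^-3 M
pOH = −log(1.44 × 10^-3) = 2.84; pH = 14.00 − 2.84 = 11.16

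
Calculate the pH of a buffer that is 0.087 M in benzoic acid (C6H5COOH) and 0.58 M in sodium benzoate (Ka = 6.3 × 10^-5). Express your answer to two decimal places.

pH = 5.02

pKa = −log(6.3 × 10^-5) = 4.201
pH = pKa + log([A⁻]/[HA]) = 4.201 + log(0.58/0.087)
pH = 4.201 + (+0.824) = 5.02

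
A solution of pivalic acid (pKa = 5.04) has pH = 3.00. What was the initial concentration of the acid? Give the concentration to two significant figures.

[H+] = 10^(-3.00) = 1.00 × 10^-3 M = x
Ka = 10^(−5.04) = 9.12 × 10^-6
Ka = x²/(C₀ − x) ⇒ C₀ = x + x²/Ka
C₀ = 1.00 × 10^-3 + (1.00 × 10^-3)²/(9.12 × 10^-6) = 1.11 × 10^-1 M

C₀ = 1.1 × 10^-1 M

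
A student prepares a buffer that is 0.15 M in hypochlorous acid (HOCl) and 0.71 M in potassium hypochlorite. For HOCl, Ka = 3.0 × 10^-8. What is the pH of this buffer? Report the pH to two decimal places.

pKa = −log(3.0 × 10^-8) = 7.523
pH = pKa + log([A⁻]/[HA]) = 7.523 + log(0.71/0.15)
pH = 7.523 + (+0.675) = 8.20

pH = 8.20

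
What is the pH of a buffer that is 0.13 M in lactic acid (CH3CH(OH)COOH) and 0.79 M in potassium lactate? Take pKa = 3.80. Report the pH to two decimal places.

pH = 4.58

Using pH = pKa + log([base]/[acid]) with [base]/[acid] = 0.79/0.13:
pH = 3.80 + (+0.784) = 4.58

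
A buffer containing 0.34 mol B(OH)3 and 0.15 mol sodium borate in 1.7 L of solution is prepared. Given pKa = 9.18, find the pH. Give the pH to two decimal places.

pH = 8.82

Using pH = pKa + log([base]/[acid]) with [base]/[acid] = 0.15/0.34:
pH = 9.18 + (-0.355) = 8.82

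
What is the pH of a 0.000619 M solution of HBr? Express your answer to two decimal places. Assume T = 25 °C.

HBr is a strong acid and dissociates completely, so [H+] = 0.000619 M.
pH = -log(0.000619) = 3.21

pH = 3.21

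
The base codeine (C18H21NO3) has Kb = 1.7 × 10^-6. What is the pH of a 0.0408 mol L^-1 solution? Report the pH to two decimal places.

C18H21NO3 + H2O ⇌ C18H22NO3+ + OH-
From the ICE table, Kb = [OH-]²/(0.0408 − [OH-]) = 1.7 × 10^-6.
Since Kb ≪ C₀, [OH-] ≈ √(Kb·C₀) = 2.63 × 10^-4 M.
pOH = −log(2.63 × 10^-4) = 3.58; pH = 14.00 − 3.58 = 10.42

pH = 10.42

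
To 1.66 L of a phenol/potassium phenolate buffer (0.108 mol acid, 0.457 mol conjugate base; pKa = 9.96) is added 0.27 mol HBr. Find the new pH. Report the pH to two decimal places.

Added H+ converts C6H5O- to C6H5OH: C6H5OH → 0.378 mol, C6H5O- → 0.187 mol.
Henderson–Hasselbalch with mole ratio 0.187/0.378: pH = 9.96 + (-0.306)

pH = 9.65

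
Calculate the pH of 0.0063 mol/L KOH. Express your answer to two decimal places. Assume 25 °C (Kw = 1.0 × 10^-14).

pH = 11.80

KOH is a strong base; [OH-] = 0.0063 M.
pOH = -log(0.0063) = 2.20
pH = 14.00 - 2.20 = 11.80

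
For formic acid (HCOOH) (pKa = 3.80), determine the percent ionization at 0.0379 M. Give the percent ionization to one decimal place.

6.3%

HCOOH ⇌ HCOO- + H+; let x = [H+] at equilibrium.
Ka = 10^(−3.80) = 1.58 × 10^-4
Solve x² + 0.000158x − 5.99e-06 = 0 → x = 2.37 × 10^-3 M
Fraction ionized = 2.37 × 10^-3 / 0.0379 = 0.0625 → 6.3%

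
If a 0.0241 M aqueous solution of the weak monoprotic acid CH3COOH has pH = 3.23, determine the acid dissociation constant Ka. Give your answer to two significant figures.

[H+] = 10^(-3.23) = 5.89 × 10^-4 M
At equilibrium [HA] = 0.0241 − 5.89 × 10^-4 = 2.35 × 10^-2 M
Ka = [H+][A-]/[HA] = (5.89 × 10^-4)² / 2.35 × 10^-2 = 1.5 × 10^-5

Ka = 1.5 × 10^-5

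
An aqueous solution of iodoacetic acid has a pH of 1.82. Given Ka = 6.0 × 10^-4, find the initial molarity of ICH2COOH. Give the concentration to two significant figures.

[H+] = 10^(-1.82) = 1.51 × 10^-2 M = x
Ka = x²/(C₀ − x) ⇒ C₀ = x + x²/Ka
C₀ = 1.51 × 10^-2 + (1.51 × 10^-2)²/(6.0 × 10^-4) = 3.95 × 10^-1 M

C₀ = 4.0 × 10^-1 M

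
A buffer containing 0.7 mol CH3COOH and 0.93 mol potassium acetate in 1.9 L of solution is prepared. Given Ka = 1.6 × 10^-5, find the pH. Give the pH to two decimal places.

pH = 4.92

pKa = −log(1.6 × 10^-5) = 4.796
Using pH = pKa + log([base]/[acid]) with [base]/[acid] = 0.93/0.7:
pH = 4.796 + (+0.123) = 4.92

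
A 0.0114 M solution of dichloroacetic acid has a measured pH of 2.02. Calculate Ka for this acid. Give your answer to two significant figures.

[H+] = 10^(-2.02) = 9.55 × 10^-3 M
At equilibrium [HA] = 0.0114 − 9.55 × 10^-3 = 1.85 × 10^-3 M
Ka = [H+][A-]/[HA] = (9.55 × 10^-3)² / 1.85 × 10^-3 = 4.9 × 10^-2

Ka = 4.9 × 10^-2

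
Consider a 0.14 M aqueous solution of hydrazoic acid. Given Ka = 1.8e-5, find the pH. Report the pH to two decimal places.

HN3 ⇌ N3- + H+
From the ICE table, Ka = x²/(0.14 − x) = 1.8 × 10^-5.
Neglecting x in the denominator: x = √(1.8 × 10^-5 × 0.14) = 1.59 × 10^-3 M
pH = −log(1.59 × 10^-3) = 2.80

pH = 2.80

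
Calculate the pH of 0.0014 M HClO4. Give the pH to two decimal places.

HClO4 is a strong acid and dissociates completely, so [H+] = 0.0014 M.
pH = -log(0.0014) = 2.85

pH = 2.85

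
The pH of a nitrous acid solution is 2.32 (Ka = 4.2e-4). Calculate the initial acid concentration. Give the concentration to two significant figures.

C₀ = 5.9 × 10^-2 M

[H+] = 10^(-2.32) = 4.79 × 10^-3 M = x
Ka = x²/(C₀ − x) ⇒ C₀ = x + x²/Ka
C₀ = 4.79 × 10^-3 + (4.79 × 10^-3)²/(4.2 × 10^-4) = 5.94 × 10^-2 M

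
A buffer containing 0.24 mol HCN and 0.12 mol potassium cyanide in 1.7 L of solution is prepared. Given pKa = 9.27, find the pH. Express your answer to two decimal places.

Using pH = pKa + log([base]/[acid]) with [base]/[acid] = 0.12/0.24:
pH = 9.27 + (-0.301) = 8.97

pH = 8.97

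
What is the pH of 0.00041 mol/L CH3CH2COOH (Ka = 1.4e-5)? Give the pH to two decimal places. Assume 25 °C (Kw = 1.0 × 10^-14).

CH3CH2COOH ⇌ CH3CH2COO- + H+
From the ICE table, Ka = x²/(0.00041 − x) = 1.4 × 10^-5.
Here C₀/Ka ≈ 29.3, so the small-x approximation fails. Use the quadratic:
x = [−1.4e-05 + √(1.4e-05² + 2.3e-08)]/2 = 6.91 × 10^-5 M
pH = −log[H+] = −log(6.91 × 10^-5) = 4.16

pH = 4.16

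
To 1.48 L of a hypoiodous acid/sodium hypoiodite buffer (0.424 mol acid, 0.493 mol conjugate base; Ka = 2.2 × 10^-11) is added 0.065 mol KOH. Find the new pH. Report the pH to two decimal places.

pH = 10.85

OH- converts HOI to OI-: HOI → 0.359 mol, OI- → 0.558 mol.
pKa = −log(2.2 × 10^-11) = 10.658
Henderson–Hasselbalch with mole ratio 0.558/0.359: pH = 10.658 + (+0.192)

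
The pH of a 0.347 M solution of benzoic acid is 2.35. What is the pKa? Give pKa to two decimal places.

[H+] = 10^(-2.35) = 4.47 × 10^-3 M
At equilibrium [HA] = 0.347 − 4.47 × 10^-3 = 3.43 × 10^-1 M
Ka = [H+][A-]/[HA] = (4.47 × 10^-3)² / 3.43 × 10^-1 = 5.83 × 10^-5
pKa = -log(5.83 × 10^-5) = 4.23

pKa = 4.23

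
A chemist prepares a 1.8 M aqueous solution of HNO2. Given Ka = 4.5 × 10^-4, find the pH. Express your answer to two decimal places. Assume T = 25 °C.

HNO2 ⇌ NO2- + H+
Ka = x²/(1.8 − x) = 4.5 × 10^-4
Assume x ≪ 1.8: x ≈ √(4.5 × 10^-4 × 1.8) = 2.85 × 10^-2 M
pH = −log[H+] = −log(2.85 × 10^-2) = 1.55

pH = 1.55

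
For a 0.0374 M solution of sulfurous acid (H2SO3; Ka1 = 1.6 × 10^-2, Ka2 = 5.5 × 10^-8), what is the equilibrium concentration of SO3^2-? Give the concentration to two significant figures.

5.5 × 10^-8 M

First ionization gives [H+] ≈ [HSO3-] = 1.77 × 10^-2 M.
Second step: Ka2 = [H+][SO3^2-]/[HSO3-] ≈ [SO3^2-] (since [H+] ≈ [HSO3-]).
So [SO3^2-] ≈ Ka2.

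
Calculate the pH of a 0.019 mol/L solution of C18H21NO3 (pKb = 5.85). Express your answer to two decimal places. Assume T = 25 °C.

C18H21NO3 + H2O ⇌ C18H22NO3+ + OH-
Kb = 10^(−5.85) = 1.41 × 10^-6
Kb = [OH-]²/(0.019 − [OH-]) = 1.41 × 10^-6
Since Kb ≪ C₀, [OH-] ≈ √(Kb·C₀) = 1.64 × 10^-4 M.
pOH = 3.79, so pH = 14.00 − pOH = 10.21

pH = 10.21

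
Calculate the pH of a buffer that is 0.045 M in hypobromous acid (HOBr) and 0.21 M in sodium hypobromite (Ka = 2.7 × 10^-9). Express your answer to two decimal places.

pKa = −log(2.7 × 10^-9) = 8.569
pH = pKa + log([A⁻]/[HA]) = 8.569 + log(0.21/0.045)
pH = 8.569 + (+0.669) = 9.24

pH = 9.24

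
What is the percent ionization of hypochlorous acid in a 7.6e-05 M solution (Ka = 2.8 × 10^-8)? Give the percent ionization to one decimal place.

HOCl ⇌ OCl- + H+; let x = [H+] at equilibrium.
x ≈ √(Ka·C₀) = √(2.8 × 10^-8 × 7.6e-05) = 1.46 × 10^-6 M
Fraction ionized = 1.46 × 10^-6 / 7.6e-05 = 0.0192 → 1.9%

1.9%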